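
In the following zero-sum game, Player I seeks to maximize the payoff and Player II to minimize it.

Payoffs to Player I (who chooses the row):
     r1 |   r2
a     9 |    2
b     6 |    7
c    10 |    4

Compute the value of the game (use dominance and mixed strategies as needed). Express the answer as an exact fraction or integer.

46/7

Row a is strictly dominated by row c, so Player I never plays it.
The remaining 2×2 game on (b, c) × (r1, r2) has no saddle point. Let Player I play b with probability p; indifference gives 6p + 10(1−p) = 7p + 4(1−p), so p = 6/7.
Similarly Player II's optimal q on r1 is 3/7, and the value is 6·(3/7) + (7)·(4/7) = 46/7.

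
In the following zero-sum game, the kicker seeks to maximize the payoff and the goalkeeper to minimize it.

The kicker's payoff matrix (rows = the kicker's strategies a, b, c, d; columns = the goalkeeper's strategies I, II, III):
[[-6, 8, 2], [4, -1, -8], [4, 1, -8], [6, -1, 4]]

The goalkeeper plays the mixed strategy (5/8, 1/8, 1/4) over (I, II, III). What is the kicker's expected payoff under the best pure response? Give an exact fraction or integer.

37/8

a: (-6)·(5/8) + (8)·(1/8) + (2)·(1/4) = -9/4.
b: (4)·(5/8) + (-1)·(1/8) + (-8)·(1/4) = 3/8.
c: (4)·(5/8) + (1)·(1/8) + (-8)·(1/4) = 5/8.
d: (6)·(5/8) + (-1)·(1/8) + (4)·(1/4) = 37/8.
The best pure response is d with expected payoff 37/8.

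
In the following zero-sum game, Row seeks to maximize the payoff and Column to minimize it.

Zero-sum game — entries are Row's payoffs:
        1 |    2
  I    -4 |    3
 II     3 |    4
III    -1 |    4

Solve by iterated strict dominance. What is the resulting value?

3

Row I is strictly dominated by row II (3>-4, 4>3); eliminate I.
Column 2 is strictly dominated by 1 for Column (3<4, -1<4); eliminate 2.
Row III is strictly dominated by row II (3>-1); eliminate III.
Only (II, 1) remains, with payoff 3.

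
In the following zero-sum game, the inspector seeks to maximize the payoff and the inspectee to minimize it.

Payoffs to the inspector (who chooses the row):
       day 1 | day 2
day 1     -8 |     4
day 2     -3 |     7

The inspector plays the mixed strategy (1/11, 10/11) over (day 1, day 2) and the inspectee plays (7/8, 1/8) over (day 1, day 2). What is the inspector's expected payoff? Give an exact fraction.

Against (7/8, 1/8), each row's expected payoff is day 1: -13/2; day 2: -7/4.
Taking the (1/11, 10/11)-weighted average: (1/11)·(-13/2) + (10/11)·(-7/4) = -24/11.

-24/11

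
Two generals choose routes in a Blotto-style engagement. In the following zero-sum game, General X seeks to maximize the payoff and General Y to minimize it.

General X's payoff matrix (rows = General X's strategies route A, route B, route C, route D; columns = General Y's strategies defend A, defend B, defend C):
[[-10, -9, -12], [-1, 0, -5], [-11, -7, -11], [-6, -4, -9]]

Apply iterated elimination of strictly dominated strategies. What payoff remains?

-5

Row route A is strictly dominated by row route B (-1>-10, 0>-9, -5>-12); eliminate route A.
Row route C is strictly dominated by row route B (-1>-11, 0>-7, -5>-11); eliminate route C.
Column defend A is strictly dominated by defend C for General Y (-5<-1, -9<-6); eliminate defend A.
Row route D is strictly dominated by row route B (0>-4, -5>-9); eliminate route D.
Column defend B is strictly dominated by defend C for General Y (-5<0); eliminate defend B.
Only (route B, defend C) remains, with payoff -5.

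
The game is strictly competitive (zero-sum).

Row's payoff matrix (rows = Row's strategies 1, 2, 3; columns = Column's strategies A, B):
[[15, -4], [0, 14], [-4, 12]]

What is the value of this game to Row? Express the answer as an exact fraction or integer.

70/11

Row 3 is strictly dominated by row 2, so Row never plays it.
The remaining 2×2 game on (1, 2) × (A, B) has no saddle point. Let Row play 1 with probability p; indifference gives 15p = −4p + 14(1−p), so p = 14/33.
Similarly Column's optimal q on A is 6/11, and the value is 15·(6/11) + (-4)·(5/11) = 70/11.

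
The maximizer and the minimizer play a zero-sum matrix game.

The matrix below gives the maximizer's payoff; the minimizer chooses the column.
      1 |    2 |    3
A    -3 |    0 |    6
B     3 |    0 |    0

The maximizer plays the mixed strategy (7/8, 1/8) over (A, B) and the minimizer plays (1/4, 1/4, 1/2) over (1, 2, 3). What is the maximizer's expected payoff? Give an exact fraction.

Against (1/4, 1/4, 1/2), each row's expected payoff is A: 9/4; B: 3/4.
Taking the (7/8, 1/8)-weighted average: (7/8)·(9/4) + (1/8)·(3/4) = 33/16.

33/16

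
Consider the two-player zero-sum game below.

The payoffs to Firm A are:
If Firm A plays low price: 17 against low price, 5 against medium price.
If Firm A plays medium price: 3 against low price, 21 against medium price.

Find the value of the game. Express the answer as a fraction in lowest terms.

Row minima are 5 and 3, so Firm A's maximin is 5; column maxima are 17 and 21, so Firm B's minimax is 17. These differ, so the equilibrium is in mixed strategies.
Let Firm A play low price with probability p. Firm B is indifferent when 17p + 3(1−p) = 5p + 21(1−p), giving p = 3/5.
Let Firm B play low price with probability q. Firm A is indifferent when 17q + 5(1−q) = 3q + 21(1−q), giving q = 8/15.
The value is 17·(8/15) + (5)·(7/15) = 57/5.

57/5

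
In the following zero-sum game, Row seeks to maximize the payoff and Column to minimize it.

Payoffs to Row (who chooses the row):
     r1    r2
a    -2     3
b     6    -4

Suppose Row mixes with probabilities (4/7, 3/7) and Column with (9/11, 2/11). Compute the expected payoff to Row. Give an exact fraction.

Against (9/11, 2/11), each row's expected payoff is a: -12/11; b: 46/11.
Taking the (4/7, 3/7)-weighted average: (4/7)·(-12/11) + (3/7)·(46/11) = 90/77.

90/77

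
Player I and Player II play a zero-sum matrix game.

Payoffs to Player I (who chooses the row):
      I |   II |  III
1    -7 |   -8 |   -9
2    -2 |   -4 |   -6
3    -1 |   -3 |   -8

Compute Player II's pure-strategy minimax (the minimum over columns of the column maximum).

The worst case (largest entry) in each column is I: -1, II: -3, III: -6.
The best (smallest) of these is -6.

-6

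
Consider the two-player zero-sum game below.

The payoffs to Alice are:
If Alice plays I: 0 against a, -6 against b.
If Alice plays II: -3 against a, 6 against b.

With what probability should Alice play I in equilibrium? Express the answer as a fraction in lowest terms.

Row minima are -6 and -3, so Alice's maximin is -3; column maxima are 0 and 6, so Bob's minimax is 0. These differ, so the equilibrium is in mixed strategies.
Let Alice play I with probability p. Bob is indifferent when −3(1−p) = −6p + 6(1−p), giving p = 3/5.

3/5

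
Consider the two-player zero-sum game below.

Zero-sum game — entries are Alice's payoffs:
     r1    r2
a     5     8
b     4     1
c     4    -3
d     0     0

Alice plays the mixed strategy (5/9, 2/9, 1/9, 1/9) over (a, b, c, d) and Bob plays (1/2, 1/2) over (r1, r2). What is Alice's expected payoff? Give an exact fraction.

38/9

Against (1/2, 1/2), each row's expected payoff is a: 13/2; b: 5/2; c: 1/2; d: 0.
Taking the (5/9, 2/9, 1/9, 1/9)-weighted average: (5/9)·(13/2) + (2/9)·(5/2) + (1/9)·(1/2) + (1/9)·(0) = 38/9.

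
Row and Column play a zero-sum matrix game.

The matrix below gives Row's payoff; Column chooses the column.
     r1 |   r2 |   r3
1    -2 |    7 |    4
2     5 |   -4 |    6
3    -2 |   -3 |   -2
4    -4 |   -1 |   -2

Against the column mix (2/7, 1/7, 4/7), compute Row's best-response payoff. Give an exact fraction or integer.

1: (-2)·(2/7) + (7)·(1/7) + (4)·(4/7) = 19/7.
2: (5)·(2/7) + (-4)·(1/7) + (6)·(4/7) = 30/7.
3: (-2)·(2/7) + (-3)·(1/7) + (-2)·(4/7) = -15/7.
4: (-4)·(2/7) + (-1)·(1/7) + (-2)·(4/7) = -17/7.
The best pure response is 2 with expected payoff 30/7.

30/7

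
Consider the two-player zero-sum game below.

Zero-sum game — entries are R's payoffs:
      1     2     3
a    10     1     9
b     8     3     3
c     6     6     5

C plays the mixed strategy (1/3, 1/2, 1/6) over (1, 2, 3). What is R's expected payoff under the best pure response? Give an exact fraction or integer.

a: (10)·(1/3) + (1)·(1/2) + (9)·(1/6) = 16/3.
b: (8)·(1/3) + (3)·(1/2) + (3)·(1/6) = 14/3.
c: (6)·(1/3) + (6)·(1/2) + (5)·(1/6) = 35/6.
The best pure response is c with expected payoff 35/6.

35/6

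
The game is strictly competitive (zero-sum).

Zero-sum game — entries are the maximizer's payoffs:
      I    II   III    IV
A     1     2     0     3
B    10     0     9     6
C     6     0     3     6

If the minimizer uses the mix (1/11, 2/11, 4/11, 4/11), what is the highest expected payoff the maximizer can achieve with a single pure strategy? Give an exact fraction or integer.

70/11

A: (1)·(1/11) + (2)·(2/11) + (0)·(4/11) + (3)·(4/11) = 17/11.
B: (10)·(1/11) + (0)·(2/11) + (9)·(4/11) + (6)·(4/11) = 70/11.
C: (6)·(1/11) + (0)·(2/11) + (3)·(4/11) + (6)·(4/11) = 42/11.
The best pure response is B with expected payoff 70/11.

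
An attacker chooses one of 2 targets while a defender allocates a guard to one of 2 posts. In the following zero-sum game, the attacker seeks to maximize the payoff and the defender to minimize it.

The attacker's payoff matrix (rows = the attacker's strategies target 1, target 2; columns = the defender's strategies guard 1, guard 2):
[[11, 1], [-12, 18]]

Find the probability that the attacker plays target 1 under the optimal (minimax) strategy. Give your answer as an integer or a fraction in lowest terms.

3/4

Row minima are 1 and -12, so the attacker's maximin is 1; column maxima are 11 and 18, so the defender's minimax is 11. These differ, so the equilibrium is in mixed strategies.
Let the attacker play target 1 with probability p. The defender is indifferent when 11p − 12(1−p) = p + 18(1−p), giving p = 3/4.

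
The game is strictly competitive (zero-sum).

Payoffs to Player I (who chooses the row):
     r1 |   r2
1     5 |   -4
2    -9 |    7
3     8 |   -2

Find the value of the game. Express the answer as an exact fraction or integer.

19/13

Row 1 is strictly dominated by row 3, so Player I never plays it.
The remaining 2×2 game on (2, 3) × (r1, r2) has no saddle point. Let Player I play 2 with probability p; indifference gives −9p + 8(1−p) = 7p − 2(1−p), so p = 5/13.
Similarly Player II's optimal q on r1 is 9/26, and the value is -9·(9/26) + (7)·(17/26) = 19/13.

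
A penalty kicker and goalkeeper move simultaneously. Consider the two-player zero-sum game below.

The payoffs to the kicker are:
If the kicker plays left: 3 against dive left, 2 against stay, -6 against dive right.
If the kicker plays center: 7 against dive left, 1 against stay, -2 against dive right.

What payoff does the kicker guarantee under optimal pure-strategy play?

-2

Row minima: -6, -2 → the kicker's maximin is -2.
Column maxima: 7, 2, -2 → the goalkeeper's minimax is -2.
They coincide at (center, dive right), so the value is -2.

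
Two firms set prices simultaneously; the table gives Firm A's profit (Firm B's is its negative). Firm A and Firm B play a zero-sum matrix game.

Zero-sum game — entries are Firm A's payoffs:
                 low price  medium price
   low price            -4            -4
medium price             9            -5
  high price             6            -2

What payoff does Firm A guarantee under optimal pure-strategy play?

Row minima: -4, -5, -2 → Firm A's maximin is -2.
Column maxima: 9, -2 → Firm B's minimax is -2.
They coincide at (high price, medium price), so the value is -2.

-2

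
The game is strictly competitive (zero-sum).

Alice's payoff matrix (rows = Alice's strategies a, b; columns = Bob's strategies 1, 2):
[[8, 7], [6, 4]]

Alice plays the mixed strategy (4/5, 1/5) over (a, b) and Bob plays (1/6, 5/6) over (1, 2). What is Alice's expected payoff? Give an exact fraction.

33/5

Against (1/6, 5/6), each row's expected payoff is a: 43/6; b: 13/3.
Taking the (4/5, 1/5)-weighted average: (4/5)·(43/6) + (1/5)·(13/3) = 33/5.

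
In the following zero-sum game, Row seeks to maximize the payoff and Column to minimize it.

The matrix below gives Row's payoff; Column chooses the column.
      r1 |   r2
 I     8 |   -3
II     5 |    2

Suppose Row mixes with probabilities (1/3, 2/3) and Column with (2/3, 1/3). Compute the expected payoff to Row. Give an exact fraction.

Against (2/3, 1/3), each row's expected payoff is I: 13/3; II: 4.
Taking the (1/3, 2/3)-weighted average: (1/3)·(13/3) + (2/3)·(4) = 37/9.

37/9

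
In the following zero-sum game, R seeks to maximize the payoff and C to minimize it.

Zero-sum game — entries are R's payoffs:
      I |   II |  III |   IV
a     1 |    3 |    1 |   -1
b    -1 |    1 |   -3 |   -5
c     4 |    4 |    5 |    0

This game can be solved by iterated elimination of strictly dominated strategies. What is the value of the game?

Row a is strictly dominated by row c (4>1, 4>3, 5>1, 0>-1); eliminate a.
Column II is strictly dominated by IV for C (-5<1, 0<4); eliminate II.
Row b is strictly dominated by row c (4>-1, 5>-3, 0>-5); eliminate b.
Column III is strictly dominated by I for C (4<5); eliminate III.
Column I is strictly dominated by IV for C (0<4); eliminate I.
Only (c, IV) remains, with payoff 0.

0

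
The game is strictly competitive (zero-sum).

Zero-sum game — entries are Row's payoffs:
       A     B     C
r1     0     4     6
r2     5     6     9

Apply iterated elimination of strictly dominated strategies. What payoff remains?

Row r1 is strictly dominated by row r2 (5>0, 6>4, 9>6); eliminate r1.
Column B is strictly dominated by A for Column (5<6); eliminate B.
Column C is strictly dominated by A for Column (5<9); eliminate C.
Only (r2, A) remains, with payoff 5.

5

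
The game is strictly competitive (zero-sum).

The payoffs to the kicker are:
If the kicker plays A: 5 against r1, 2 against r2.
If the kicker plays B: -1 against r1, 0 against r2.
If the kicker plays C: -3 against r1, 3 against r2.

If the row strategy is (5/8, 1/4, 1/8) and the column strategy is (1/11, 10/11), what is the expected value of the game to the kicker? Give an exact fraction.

Against (1/11, 10/11), each row's expected payoff is A: 25/11; B: -1/11; C: 27/11.
Taking the (5/8, 1/4, 1/8)-weighted average: (5/8)·(25/11) + (1/4)·(-1/11) + (1/8)·(27/11) = 75/44.

75/44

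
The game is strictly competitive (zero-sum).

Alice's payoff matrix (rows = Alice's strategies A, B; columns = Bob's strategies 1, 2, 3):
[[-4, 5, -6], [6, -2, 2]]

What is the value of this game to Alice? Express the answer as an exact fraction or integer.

Column 1 is strictly dominated by 3 for Bob (it gives Alice more in every row).
The remaining 2×2 game on (A, B) × (2, 3) has no saddle point. Let Alice play A with probability p; indifference gives 5p − 2(1−p) = −6p + 2(1−p), so p = 4/15.
Similarly Bob's optimal q on 2 is 8/15, and the value is 5·(8/15) + (-6)·(7/15) = -2/15.

-2/15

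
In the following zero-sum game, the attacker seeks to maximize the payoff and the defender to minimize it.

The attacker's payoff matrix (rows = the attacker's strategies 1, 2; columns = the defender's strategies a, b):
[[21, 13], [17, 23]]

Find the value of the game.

Row minima are 13 and 17, so the attacker's maximin is 17; column maxima are 21 and 23, so the defender's minimax is 21. These differ, so the equilibrium is in mixed strategies.
Let the attacker play 1 with probability p. The defender is indifferent when 21p + 17(1−p) = 13p + 23(1−p), giving p = 3/7.
Let the defender play a with probability q. The attacker is indifferent when 21q + 13(1−q) = 17q + 23(1−q), giving q = 5/7.
The value is 21·(5/7) + (13)·(2/7) = 131/7.

131/7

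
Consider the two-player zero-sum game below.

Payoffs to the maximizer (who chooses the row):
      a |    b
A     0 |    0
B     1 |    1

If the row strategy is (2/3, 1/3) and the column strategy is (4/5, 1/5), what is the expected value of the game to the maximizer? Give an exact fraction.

1/3

Against (4/5, 1/5), each row's expected payoff is A: 0; B: 1.
Taking the (2/3, 1/3)-weighted average: (2/3)·(0) + (1/3)·(1) = 1/3.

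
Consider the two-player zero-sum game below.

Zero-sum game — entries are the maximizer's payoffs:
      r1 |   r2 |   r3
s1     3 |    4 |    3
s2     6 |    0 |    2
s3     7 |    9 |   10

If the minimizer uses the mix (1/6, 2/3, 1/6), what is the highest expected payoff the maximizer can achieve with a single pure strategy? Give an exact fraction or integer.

s1: (3)·(1/6) + (4)·(2/3) + (3)·(1/6) = 11/3.
s2: (6)·(1/6) + (0)·(2/3) + (2)·(1/6) = 4/3.
s3: (7)·(1/6) + (9)·(2/3) + (10)·(1/6) = 53/6.
The best pure response is s3 with expected payoff 53/6.

53/6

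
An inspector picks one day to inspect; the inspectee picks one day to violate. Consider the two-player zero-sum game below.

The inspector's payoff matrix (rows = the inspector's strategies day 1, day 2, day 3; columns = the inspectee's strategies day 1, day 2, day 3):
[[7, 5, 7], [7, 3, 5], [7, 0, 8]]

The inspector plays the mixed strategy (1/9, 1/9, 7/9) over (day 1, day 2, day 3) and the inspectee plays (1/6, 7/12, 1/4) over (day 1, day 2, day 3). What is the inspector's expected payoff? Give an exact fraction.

Against (1/6, 7/12, 1/4), each row's expected payoff is day 1: 35/6; day 2: 25/6; day 3: 19/6.
Taking the (1/9, 1/9, 7/9)-weighted average: (1/9)·(35/6) + (1/9)·(25/6) + (7/9)·(19/6) = 193/54.

193/54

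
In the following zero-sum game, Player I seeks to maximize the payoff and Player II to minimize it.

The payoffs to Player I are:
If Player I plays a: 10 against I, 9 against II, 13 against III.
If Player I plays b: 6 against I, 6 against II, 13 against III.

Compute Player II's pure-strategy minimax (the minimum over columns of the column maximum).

The worst case (largest entry) in each column is I: 10, II: 9, III: 13.
The best (smallest) of these is 9.

9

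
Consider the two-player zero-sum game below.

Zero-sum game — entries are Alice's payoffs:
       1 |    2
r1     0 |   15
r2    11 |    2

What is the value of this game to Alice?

55/8

Row minima are 0 and 2, so Alice's maximin is 2; column maxima are 11 and 15, so Bob's minimax is 11. These differ, so the equilibrium is in mixed strategies.
Let Alice play r1 with probability p. Bob is indifferent when 11(1−p) = 15p + 2(1−p), giving p = 3/8.
Let Bob play 1 with probability q. Alice is indifferent when 15(1−q) = 11q + 2(1−q), giving q = 13/24.
The value is 0·(13/24) + (15)·(11/24) = 55/8.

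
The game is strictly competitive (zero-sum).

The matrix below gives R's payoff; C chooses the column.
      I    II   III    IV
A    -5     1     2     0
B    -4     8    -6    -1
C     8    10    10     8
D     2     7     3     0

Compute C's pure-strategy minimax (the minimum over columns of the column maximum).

8

The worst case (largest entry) in each column is I: 8, II: 10, III: 10, IV: 8.
The best (smallest) of these is 8.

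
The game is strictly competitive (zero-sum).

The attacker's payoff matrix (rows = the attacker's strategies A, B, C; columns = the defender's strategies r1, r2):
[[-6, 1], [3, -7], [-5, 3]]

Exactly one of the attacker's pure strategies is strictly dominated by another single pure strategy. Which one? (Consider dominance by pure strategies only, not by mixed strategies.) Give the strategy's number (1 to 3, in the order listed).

Compare A with C: -5 > -6, 3 > 1.
So C strictly dominates A for the attacker; A is strictly dominated.

1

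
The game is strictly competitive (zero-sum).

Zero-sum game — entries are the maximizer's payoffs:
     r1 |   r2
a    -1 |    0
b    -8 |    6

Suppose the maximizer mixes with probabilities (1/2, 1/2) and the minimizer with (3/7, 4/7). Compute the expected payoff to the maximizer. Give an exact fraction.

Against (3/7, 4/7), each row's expected payoff is a: -3/7; b: 0.
Taking the (1/2, 1/2)-weighted average: (1/2)·(-3/7) + (1/2)·(0) = -3/14.

-3/14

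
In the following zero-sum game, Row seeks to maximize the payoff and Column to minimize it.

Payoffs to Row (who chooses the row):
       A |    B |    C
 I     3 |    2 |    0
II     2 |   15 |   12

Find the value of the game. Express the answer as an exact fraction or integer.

Column B is strictly dominated by C for Column (it gives Row more in every row).
The remaining 2×2 game on (I, II) × (A, C) has no saddle point. Let Row play I with probability p; indifference gives 3p + 2(1−p) = 12(1−p), so p = 10/13.
Similarly Column's optimal q on A is 12/13, and the value is 3·(12/13) + (0)·(1/13) = 36/13.

36/13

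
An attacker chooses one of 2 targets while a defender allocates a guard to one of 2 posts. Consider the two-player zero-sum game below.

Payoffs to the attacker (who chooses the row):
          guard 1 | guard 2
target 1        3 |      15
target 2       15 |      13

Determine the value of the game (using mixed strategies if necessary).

Row minima are 3 and 13, so the attacker's maximin is 13; column maxima are 15 and 15, so the defender's minimax is 15. These differ, so the equilibrium is in mixed strategies.
Let the attacker play target 1 with probability p. The defender is indifferent when 3p + 15(1−p) = 15p + 13(1−p), giving p = 1/7.
Let the defender play guard 1 with probability q. The attacker is indifferent when 3q + 15(1−q) = 15q + 13(1−q), giving q = 1/7.
The value is 3·(1/7) + (15)·(6/7) = 93/7.

93/7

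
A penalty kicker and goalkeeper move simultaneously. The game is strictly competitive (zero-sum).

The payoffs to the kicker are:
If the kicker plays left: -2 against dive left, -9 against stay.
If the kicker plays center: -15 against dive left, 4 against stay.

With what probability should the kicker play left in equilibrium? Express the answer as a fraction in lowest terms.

19/26

Row minima are -9 and -15, so the kicker's maximin is -9; column maxima are -2 and 4, so the goalkeeper's minimax is -2. These differ, so the equilibrium is in mixed strategies.
Let the kicker play left with probability p. The goalkeeper is indifferent when −2p − 15(1−p) = −9p + 4(1−p), giving p = 19/26.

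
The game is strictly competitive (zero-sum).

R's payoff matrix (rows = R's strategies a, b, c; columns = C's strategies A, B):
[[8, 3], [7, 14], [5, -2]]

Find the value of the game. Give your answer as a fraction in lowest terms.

91/12

Row c is strictly dominated by row a, so R never plays it.
The remaining 2×2 game on (a, b) × (A, B) has no saddle point. Let R play a with probability p; indifference gives 8p + 7(1−p) = 3p + 14(1−p), so p = 7/12.
Similarly C's optimal q on A is 11/12, and the value is 8·(11/12) + (3)·(1/12) = 91/12.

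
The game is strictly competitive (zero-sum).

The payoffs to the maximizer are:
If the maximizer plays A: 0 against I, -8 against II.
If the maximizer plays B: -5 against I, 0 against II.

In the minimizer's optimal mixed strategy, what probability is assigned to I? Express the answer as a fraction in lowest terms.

8/13

Row minima are -8 and -5, so the maximizer's maximin is -5; column maxima are 0 and 0, so the minimizer's minimax is 0. These differ, so the equilibrium is in mixed strategies.
Let the minimizer play I with probability q. The maximizer is indifferent when −8(1−q) = −5q, giving q = 8/13.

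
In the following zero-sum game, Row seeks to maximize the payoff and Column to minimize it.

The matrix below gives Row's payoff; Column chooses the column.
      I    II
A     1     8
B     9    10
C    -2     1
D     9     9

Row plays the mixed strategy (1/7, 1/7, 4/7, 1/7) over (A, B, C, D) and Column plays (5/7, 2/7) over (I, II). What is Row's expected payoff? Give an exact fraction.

117/49

Against (5/7, 2/7), each row's expected payoff is A: 3; B: 65/7; C: -8/7; D: 9.
Taking the (1/7, 1/7, 4/7, 1/7)-weighted average: (1/7)·(3) + (1/7)·(65/7) + (4/7)·(-8/7) + (1/7)·(9) = 117/49.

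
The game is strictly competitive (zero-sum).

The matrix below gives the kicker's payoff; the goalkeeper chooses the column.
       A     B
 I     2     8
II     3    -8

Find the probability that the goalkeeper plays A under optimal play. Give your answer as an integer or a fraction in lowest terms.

16/17

Row minima are 2 and -8, so the kicker's maximin is 2; column maxima are 3 and 8, so the goalkeeper's minimax is 3. These differ, so the equilibrium is in mixed strategies.
Let the goalkeeper play A with probability q. The kicker is indifferent when 2q + 8(1−q) = 3q − 8(1−q), giving q = 16/17.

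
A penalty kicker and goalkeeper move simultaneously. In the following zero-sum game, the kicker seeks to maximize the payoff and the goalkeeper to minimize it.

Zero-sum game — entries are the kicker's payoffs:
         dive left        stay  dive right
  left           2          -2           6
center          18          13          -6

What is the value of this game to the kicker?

Column dive left is strictly dominated by stay for the goalkeeper (it gives the kicker more in every row).
The remaining 2×2 game on (left, center) × (stay, dive right) has no saddle point. Let the kicker play left with probability p; indifference gives −2p + 13(1−p) = 6p − 6(1−p), so p = 19/27.
Similarly the goalkeeper's optimal q on stay is 4/9, and the value is -2·(4/9) + (6)·(5/9) = 22/9.

22/9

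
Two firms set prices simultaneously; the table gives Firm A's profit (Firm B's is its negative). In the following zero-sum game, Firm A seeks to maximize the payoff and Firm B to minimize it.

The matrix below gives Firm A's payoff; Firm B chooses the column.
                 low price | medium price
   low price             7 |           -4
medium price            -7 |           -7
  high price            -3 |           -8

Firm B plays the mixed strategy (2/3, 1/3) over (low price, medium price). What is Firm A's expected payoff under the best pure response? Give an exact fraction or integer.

10/3

low price: (7)·(2/3) + (-4)·(1/3) = 10/3.
medium price: (-7)·(2/3) + (-7)·(1/3) = -7.
high price: (-3)·(2/3) + (-8)·(1/3) = -14/3.
The best pure response is low price with expected payoff 10/3.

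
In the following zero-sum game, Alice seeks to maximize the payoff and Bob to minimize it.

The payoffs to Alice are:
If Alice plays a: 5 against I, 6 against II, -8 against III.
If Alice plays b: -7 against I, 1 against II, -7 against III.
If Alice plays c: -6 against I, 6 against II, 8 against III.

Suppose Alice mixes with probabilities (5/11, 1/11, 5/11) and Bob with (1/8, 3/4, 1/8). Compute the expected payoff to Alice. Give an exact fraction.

347/88

Against (1/8, 3/4, 1/8), each row's expected payoff is a: 33/8; b: -1; c: 19/4.
Taking the (5/11, 1/11, 5/11)-weighted average: (5/11)·(33/8) + (1/11)·(-1) + (5/11)·(19/4) = 347/88.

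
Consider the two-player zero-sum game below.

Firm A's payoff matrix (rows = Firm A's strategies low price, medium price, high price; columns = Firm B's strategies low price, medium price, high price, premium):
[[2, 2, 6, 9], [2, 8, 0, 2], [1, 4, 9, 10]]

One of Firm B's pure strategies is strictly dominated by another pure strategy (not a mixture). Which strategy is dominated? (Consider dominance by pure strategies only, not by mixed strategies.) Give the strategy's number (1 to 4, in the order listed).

4

Firm B prefers columns that give Firm A less. Compare premium with high price: 6 < 9, 0 < 2, 9 < 10.
So high price strictly dominates premium for Firm B; premium is strictly dominated.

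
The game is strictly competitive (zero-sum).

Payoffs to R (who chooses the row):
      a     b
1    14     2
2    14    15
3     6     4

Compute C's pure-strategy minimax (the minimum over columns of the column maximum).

14

The worst case (largest entry) in each column is a: 14, b: 15.
The best (smallest) of these is 14.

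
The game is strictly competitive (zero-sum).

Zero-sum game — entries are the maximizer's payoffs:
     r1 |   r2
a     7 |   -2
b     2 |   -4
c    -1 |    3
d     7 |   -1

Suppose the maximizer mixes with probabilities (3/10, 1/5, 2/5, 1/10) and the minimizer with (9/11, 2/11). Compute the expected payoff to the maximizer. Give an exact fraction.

Against (9/11, 2/11), each row's expected payoff is a: 59/11; b: 10/11; c: -3/11; d: 61/11.
Taking the (3/10, 1/5, 2/5, 1/10)-weighted average: (3/10)·(59/11) + (1/5)·(10/11) + (2/5)·(-3/11) + (1/10)·(61/11) = 123/55.

123/55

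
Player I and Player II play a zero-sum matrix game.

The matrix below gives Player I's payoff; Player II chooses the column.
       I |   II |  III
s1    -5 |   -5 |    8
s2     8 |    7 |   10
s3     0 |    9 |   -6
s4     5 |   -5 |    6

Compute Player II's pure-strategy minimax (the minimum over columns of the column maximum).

The worst case (largest entry) in each column is I: 8, II: 9, III: 10.
The best (smallest) of these is 8.

8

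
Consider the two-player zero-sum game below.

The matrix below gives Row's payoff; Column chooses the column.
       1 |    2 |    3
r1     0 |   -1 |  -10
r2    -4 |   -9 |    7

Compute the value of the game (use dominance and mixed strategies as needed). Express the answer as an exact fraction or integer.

-97/25

Column 1 is strictly dominated by 2 for Column (it gives Row more in every row).
The remaining 2×2 game on (r1, r2) × (2, 3) has no saddle point. Let Row play r1 with probability p; indifference gives −p − 9(1−p) = −10p + 7(1−p), so p = 16/25.
Similarly Column's optimal q on 2 is 17/25, and the value is -1·(17/25) + (-10)·(8/25) = -97/25.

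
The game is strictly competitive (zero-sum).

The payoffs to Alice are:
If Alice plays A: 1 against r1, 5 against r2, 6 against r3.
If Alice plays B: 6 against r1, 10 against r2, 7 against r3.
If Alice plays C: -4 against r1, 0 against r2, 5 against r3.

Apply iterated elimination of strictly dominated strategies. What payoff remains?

6

Column r3 is strictly dominated by r1 for Bob (1<6, 6<7, -4<5); eliminate r3.
Column r2 is strictly dominated by r1 for Bob (1<5, 6<10, -4<0); eliminate r2.
Row A is strictly dominated by row B (6>1); eliminate A.
Row C is strictly dominated by row B (6>-4); eliminate C.
Only (B, r1) remains, with payoff 6.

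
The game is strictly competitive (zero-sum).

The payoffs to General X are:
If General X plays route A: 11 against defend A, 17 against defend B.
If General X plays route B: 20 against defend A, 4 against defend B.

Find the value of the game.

Row minima are 11 and 4, so General X's maximin is 11; column maxima are 20 and 17, so General Y's minimax is 17. These differ, so the equilibrium is in mixed strategies.
Let General X play route A with probability p. General Y is indifferent when 11p + 20(1−p) = 17p + 4(1−p), giving p = 8/11.
Let General Y play defend A with probability q. General X is indifferent when 11q + 17(1−q) = 20q + 4(1−q), giving q = 13/22.
The value is 11·(13/22) + (17)·(9/22) = 148/11.

148/11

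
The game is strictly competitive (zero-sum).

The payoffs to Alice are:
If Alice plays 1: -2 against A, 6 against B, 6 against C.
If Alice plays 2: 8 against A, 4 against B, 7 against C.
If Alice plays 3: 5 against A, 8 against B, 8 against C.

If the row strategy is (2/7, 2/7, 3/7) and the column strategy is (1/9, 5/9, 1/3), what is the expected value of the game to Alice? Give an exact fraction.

Against (1/9, 5/9, 1/3), each row's expected payoff is 1: 46/9; 2: 49/9; 3: 23/3.
Taking the (2/7, 2/7, 3/7)-weighted average: (2/7)·(46/9) + (2/7)·(49/9) + (3/7)·(23/3) = 397/63.

397/63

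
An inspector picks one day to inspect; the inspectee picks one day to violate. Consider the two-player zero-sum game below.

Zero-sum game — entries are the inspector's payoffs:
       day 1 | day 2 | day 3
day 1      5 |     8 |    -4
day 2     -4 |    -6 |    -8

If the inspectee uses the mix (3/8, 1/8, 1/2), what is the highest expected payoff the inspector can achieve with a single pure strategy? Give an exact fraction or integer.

7/8

day 1: (5)·(3/8) + (8)·(1/8) + (-4)·(1/2) = 7/8.
day 2: (-4)·(3/8) + (-6)·(1/8) + (-8)·(1/2) = -25/4.
The best pure response is day 1 with expected payoff 7/8.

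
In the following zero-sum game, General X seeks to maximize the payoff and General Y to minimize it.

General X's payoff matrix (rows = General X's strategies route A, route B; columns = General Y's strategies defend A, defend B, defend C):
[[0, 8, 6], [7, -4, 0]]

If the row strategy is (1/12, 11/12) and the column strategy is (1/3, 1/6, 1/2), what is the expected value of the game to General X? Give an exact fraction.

Against (1/3, 1/6, 1/2), each row's expected payoff is route A: 13/3; route B: 5/3.
Taking the (1/12, 11/12)-weighted average: (1/12)·(13/3) + (11/12)·(5/3) = 17/9.

17/9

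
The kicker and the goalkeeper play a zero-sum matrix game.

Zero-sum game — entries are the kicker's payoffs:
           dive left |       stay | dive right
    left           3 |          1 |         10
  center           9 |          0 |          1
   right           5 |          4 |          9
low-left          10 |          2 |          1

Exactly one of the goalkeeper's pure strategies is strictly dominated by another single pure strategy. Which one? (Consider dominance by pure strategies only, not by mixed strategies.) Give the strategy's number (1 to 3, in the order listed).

The goalkeeper prefers columns that give the kicker less. Compare dive left with stay: 1 < 3, 0 < 9, 4 < 5, 2 < 10.
So stay strictly dominates dive left for the goalkeeper; dive left is strictly dominated.

1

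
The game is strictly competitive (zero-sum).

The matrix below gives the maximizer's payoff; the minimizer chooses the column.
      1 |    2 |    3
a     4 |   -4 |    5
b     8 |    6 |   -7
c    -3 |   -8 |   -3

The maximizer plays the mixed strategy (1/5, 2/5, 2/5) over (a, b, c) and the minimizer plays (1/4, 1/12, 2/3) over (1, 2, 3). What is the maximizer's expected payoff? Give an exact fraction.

-43/30

Against (1/4, 1/12, 2/3), each row's expected payoff is a: 4; b: -13/6; c: -41/12.
Taking the (1/5, 2/5, 2/5)-weighted average: (1/5)·(4) + (2/5)·(-13/6) + (2/5)·(-41/12) = -43/30.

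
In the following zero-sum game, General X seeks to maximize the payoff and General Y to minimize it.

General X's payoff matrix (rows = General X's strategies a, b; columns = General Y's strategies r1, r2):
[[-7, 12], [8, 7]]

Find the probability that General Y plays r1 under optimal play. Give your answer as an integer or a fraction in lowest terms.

Row minima are -7 and 7, so General X's maximin is 7; column maxima are 8 and 12, so General Y's minimax is 8. These differ, so the equilibrium is in mixed strategies.
Let General Y play r1 with probability q. General X is indifferent when −7q + 12(1−q) = 8q + 7(1−q), giving q = 1/4.

1/4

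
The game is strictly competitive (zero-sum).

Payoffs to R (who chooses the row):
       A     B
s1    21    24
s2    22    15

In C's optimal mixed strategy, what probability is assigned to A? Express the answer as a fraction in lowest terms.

9/10

Row minima are 21 and 15, so R's maximin is 21; column maxima are 22 and 24, so C's minimax is 22. These differ, so the equilibrium is in mixed strategies.
Let C play A with probability q. R is indifferent when 21q + 24(1−q) = 22q + 15(1−q), giving q = 9/10.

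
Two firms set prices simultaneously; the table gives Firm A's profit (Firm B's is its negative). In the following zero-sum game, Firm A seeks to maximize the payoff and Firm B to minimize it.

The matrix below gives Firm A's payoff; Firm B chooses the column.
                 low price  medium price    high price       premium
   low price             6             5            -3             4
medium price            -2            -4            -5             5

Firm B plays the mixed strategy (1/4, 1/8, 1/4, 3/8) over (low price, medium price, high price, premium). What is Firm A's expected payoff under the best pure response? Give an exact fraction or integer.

low price: (6)·(1/4) + (5)·(1/8) + (-3)·(1/4) + (4)·(3/8) = 23/8.
medium price: (-2)·(1/4) + (-4)·(1/8) + (-5)·(1/4) + (5)·(3/8) = -3/8.
The best pure response is low price with expected payoff 23/8.

23/8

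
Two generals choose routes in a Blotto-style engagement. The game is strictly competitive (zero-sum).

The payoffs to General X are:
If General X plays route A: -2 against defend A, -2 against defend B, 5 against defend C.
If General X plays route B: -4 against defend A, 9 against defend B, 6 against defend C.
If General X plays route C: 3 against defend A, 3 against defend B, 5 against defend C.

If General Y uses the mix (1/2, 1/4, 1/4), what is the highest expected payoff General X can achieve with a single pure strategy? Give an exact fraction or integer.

route A: (-2)·(1/2) + (-2)·(1/4) + (5)·(1/4) = -1/4.
route B: (-4)·(1/2) + (9)·(1/4) + (6)·(1/4) = 7/4.
route C: (3)·(1/2) + (3)·(1/4) + (5)·(1/4) = 7/2.
The best pure response is route C with expected payoff 7/2.

7/2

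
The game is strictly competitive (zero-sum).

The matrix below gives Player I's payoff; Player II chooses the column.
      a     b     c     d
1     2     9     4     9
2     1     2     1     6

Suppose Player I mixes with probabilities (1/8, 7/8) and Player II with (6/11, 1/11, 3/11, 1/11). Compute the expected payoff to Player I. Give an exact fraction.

Against (6/11, 1/11, 3/11, 1/11), each row's expected payoff is 1: 42/11; 2: 17/11.
Taking the (1/8, 7/8)-weighted average: (1/8)·(42/11) + (7/8)·(17/11) = 161/88.

161/88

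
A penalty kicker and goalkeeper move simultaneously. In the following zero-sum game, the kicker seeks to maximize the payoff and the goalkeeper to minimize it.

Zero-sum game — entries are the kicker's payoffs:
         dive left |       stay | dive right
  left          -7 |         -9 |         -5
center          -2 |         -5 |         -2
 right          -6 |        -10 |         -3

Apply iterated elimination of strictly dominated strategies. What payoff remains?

-5

Row right is strictly dominated by row center (-2>-6, -5>-10, -2>-3); eliminate right.
Row left is strictly dominated by row center (-2>-7, -5>-9, -2>-5); eliminate left.
Column dive left is strictly dominated by stay for the goalkeeper (-5<-2); eliminate dive left.
Column dive right is strictly dominated by stay for the goalkeeper (-5<-2); eliminate dive right.
Only (center, stay) remains, with payoff -5.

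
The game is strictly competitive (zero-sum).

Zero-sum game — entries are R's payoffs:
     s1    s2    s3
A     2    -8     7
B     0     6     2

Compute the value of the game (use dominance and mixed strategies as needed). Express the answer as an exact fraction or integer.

Column s3 is strictly dominated by s1 for C (it gives R more in every row).
The remaining 2×2 game on (A, B) × (s1, s2) has no saddle point. Let R play A with probability p; indifference gives 2p = −8p + 6(1−p), so p = 3/8.
Similarly C's optimal q on s1 is 7/8, and the value is 2·(7/8) + (-8)·(1/8) = 3/4.

3/4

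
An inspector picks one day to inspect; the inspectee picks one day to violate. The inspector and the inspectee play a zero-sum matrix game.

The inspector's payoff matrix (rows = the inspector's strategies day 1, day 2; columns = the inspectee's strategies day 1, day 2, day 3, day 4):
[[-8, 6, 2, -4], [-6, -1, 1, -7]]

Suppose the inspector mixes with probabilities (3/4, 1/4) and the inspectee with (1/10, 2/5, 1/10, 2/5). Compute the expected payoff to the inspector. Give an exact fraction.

-31/40

Against (1/10, 2/5, 1/10, 2/5), each row's expected payoff is day 1: 1/5; day 2: -37/10.
Taking the (3/4, 1/4)-weighted average: (3/4)·(1/5) + (1/4)·(-37/10) = -31/40.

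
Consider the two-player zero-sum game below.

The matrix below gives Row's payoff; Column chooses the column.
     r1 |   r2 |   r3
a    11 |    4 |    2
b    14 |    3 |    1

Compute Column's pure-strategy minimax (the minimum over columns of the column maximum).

2

The worst case (largest entry) in each column is r1: 14, r2: 4, r3: 2.
The best (smallest) of these is 2.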